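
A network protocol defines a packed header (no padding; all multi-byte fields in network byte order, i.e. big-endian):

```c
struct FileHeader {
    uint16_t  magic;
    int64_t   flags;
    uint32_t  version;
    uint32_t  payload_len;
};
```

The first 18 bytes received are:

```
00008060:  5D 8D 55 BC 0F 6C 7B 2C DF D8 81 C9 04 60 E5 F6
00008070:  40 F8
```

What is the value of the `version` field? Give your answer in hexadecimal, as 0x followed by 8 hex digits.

`version` follows `magic` (2 B), `flags` (8 B), so it starts at offset 2 + 8 = 10 and occupies 4 bytes.
Bytes at offsets 10..13: 81 C9 04 60.
In big-endian order the high byte comes first in memory.
The bytes are already most-significant first: 0x81C90460.

0x81C90460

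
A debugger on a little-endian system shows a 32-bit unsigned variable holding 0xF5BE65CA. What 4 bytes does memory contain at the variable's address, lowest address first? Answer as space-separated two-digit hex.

Split into bytes (most-significant first): F5 BE 65 CA.
Little-endian: lowest address holds the least-significant byte.
So at ascending addresses the bytes are CA 65 BE F5.

CA 65 BE F5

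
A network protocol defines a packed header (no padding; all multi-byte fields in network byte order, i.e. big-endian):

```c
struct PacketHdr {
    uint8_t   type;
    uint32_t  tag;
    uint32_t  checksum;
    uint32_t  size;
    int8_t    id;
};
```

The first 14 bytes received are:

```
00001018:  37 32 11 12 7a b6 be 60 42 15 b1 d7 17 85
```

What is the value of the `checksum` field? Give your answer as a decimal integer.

`checksum` follows `type` (1 B), `tag` (4 B), so it starts at offset 1 + 4 = 5 and occupies 4 bytes.
Bytes at offsets 5..8: B6 BE 60 42.
In big-endian order the high byte comes first in memory.
The bytes are already most-significant first: 0xB6BE6042.
0xB6BE6042 = 3065929794.

3065929794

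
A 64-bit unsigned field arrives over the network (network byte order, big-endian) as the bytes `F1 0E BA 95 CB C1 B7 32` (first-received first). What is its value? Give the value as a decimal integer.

17370025965345945394

In big-endian order the high byte comes first in memory.
The bytes are already most-significant first: 0xF10EBA95CBC1B732.
0xF10EBA95CBC1B732 = 17370025965345945394.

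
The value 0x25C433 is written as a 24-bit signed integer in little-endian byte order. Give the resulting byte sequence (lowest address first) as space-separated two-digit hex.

33 C4 25

Split into bytes (most-significant first): 25 C4 33.
Little-endian stores the least-significant byte at the lowest address.
So at ascending addresses the bytes are 33 C4 25.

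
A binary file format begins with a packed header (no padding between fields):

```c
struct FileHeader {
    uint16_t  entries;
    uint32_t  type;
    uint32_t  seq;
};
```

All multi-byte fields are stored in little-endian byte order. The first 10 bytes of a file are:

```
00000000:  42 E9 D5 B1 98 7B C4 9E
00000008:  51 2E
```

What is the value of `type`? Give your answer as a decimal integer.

`type` follows `entries` (2 bytes), so it starts at byte offset 2 and occupies 4 bytes.
Bytes at offsets 2..5: D5 B1 98 7B.
In little-endian order the low byte comes first in memory.
Reassemble most-significant byte first: 7B 98 B1 D5 → 0x7B98B1D5.
0x7B98B1D5 = 2073604565.

2073604565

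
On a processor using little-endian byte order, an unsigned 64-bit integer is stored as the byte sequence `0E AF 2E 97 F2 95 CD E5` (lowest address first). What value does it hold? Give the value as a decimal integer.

16559056274062225166

Little-endian stores the least-significant byte at the lowest address.
Reassemble most-significant byte first: E5 CD 95 F2 97 2E AF 0E → 0xE5CD95F2972EAF0E.
0xE5CD95F2972EAF0E = 16559056274062225166.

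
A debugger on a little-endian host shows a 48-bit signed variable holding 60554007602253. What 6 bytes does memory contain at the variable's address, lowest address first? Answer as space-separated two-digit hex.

60554007602253 in hexadecimal, padded to 48 bits, is 0x3712D41CE44D.
Split into bytes (most-significant first): 37 12 D4 1C E4 4D.
Little-endian: lowest address holds the least-significant byte.
So at ascending addresses the bytes are 4D E4 1C D4 12 37.

4D E4 1C D4 12 37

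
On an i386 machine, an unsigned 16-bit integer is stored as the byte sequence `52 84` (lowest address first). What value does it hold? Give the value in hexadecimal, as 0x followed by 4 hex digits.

0x8452

Little-endian stores the least-significant byte at the lowest address.
Reassemble most-significant byte first: 84 52 → 0x8452.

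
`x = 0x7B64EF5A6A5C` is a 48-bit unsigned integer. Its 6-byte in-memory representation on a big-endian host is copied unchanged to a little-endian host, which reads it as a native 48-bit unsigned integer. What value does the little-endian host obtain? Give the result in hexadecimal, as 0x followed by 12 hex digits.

Stored big-endian, the bytes at ascending addresses are 7B 64 EF 5A 6A 5C.
Read back as little-endian, the first byte is least significant, giving 0x5C6A5AEF647B.

0x5C6A5AEF647B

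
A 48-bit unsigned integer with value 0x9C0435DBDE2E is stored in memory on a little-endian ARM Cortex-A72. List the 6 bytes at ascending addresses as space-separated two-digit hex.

Split into bytes (most-significant first): 9C 04 35 DB DE 2E.
Little-endian stores the least-significant byte at the lowest address.
So at ascending addresses the bytes are 2E DE DB 35 04 9C.

2E DE DB 35 04 9C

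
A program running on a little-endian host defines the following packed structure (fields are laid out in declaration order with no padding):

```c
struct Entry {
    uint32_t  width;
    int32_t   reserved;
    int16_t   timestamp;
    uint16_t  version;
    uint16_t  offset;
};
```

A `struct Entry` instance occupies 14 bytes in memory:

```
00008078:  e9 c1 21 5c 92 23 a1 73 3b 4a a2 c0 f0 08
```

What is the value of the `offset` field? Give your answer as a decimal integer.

`offset` follows `width` (4 B), `reserved` (4 B), `timestamp` (2 B), `version` (2 B), so it starts at offset 4 + 4 + 2 + 2 = 12 and occupies 2 bytes.
Bytes at offsets 12..13: F0 08.
Little-endian stores the least-significant byte at the lowest address.
Reassemble most-significant byte first: 08 F0 → 0x08F0.
0x08F0 = 2288.

2288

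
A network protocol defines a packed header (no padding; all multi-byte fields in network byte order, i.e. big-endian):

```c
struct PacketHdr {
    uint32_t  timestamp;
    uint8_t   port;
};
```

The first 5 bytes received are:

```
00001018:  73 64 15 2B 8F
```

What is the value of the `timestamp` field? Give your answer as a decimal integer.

1935938859

`timestamp` is the first field, at byte offset 0, occupying 4 bytes.
Bytes at offsets 0..3: 73 64 15 2B.
Big-endian: lowest address holds the most-significant byte.
The bytes are already most-significant first: 0x7364152B.
0x7364152B = 1935938859.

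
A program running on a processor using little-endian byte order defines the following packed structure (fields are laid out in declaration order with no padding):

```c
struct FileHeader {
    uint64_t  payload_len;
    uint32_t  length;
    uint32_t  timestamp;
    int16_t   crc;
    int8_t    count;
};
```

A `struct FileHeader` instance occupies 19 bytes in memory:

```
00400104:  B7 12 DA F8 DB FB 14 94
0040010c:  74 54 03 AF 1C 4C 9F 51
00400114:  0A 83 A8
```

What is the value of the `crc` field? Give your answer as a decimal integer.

`crc` follows `payload_len` (8 B), `length` (4 B), `timestamp` (4 B), so it starts at offset 8 + 4 + 4 = 16 and occupies 2 bytes.
Bytes at offsets 16..17: 0A 83.
Little-endian: lowest address holds the least-significant byte.
Reassemble most-significant byte first: 83 0A → 0x830A.
Top bit is set, so as a signed 16-bit value this is 0x830A − 2^16 = -31990.

-31990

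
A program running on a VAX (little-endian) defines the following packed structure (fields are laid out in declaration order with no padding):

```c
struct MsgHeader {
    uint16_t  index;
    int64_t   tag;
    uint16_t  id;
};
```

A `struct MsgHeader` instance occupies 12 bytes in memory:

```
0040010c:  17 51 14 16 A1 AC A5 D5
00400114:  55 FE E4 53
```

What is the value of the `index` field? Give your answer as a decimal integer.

20759

`index` is the first field, at byte offset 0, occupying 2 bytes.
Bytes at offsets 0..1: 17 51.
Little-endian: lowest address holds the least-significant byte.
Reassemble most-significant byte first: 51 17 → 0x5117.
0x5117 = 20759.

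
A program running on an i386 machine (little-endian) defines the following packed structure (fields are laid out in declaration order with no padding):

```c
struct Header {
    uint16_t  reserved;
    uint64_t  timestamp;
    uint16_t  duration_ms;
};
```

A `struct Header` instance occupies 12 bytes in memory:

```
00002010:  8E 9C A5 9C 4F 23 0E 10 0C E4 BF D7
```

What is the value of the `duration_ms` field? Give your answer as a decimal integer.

`duration_ms` follows `reserved` (2 B), `timestamp` (8 B), so it starts at offset 2 + 8 = 10 and occupies 2 bytes.
Bytes at offsets 10..11: BF D7.
Little-endian stores the least-significant byte at the lowest address.
Reassemble most-significant byte first: D7 BF → 0xD7BF.
0xD7BF = 55231.

55231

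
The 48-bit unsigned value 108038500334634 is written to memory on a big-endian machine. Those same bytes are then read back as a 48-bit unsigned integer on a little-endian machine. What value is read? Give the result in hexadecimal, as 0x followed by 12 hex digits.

108038500334634 in 48-bit hexadecimal is 0x6242AC6F3C2A.
Stored big-endian, the bytes at ascending addresses are 62 42 AC 6F 3C 2A.
Read back as little-endian, the first byte is least significant, giving 0x2A3C6FAC4262.

0x2A3C6FAC4262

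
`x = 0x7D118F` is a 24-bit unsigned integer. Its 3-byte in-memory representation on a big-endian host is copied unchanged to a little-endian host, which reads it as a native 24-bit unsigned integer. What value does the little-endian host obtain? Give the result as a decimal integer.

Stored big-endian, the bytes at ascending addresses are 7D 11 8F.
Read back as little-endian, the first byte is least significant, giving 0x8F117D.
0x8F117D = 9376125.

9376125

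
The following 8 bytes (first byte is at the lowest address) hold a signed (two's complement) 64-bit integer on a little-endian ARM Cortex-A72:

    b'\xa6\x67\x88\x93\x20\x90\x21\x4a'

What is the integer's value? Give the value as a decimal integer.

5341709102626662310

Little-endian stores the least-significant byte at the lowest address.
Reassemble most-significant byte first: 4A 21 90 20 93 88 67 A6 → 0x4A219020938867A6.
0x4A219020938867A6 = 5341709102626662310.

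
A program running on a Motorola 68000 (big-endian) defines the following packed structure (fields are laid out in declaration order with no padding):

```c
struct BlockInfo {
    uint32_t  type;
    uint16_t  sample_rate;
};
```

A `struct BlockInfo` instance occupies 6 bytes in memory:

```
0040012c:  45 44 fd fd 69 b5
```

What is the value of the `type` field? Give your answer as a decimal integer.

1162149373

`type` is the first field, at byte offset 0, occupying 4 bytes.
Bytes at offsets 0..3: 45 44 FD FD.
Big-endian stores the most-significant byte at the lowest address.
The bytes are already most-significant first: 0x4544FDFD.
0x4544FDFD = 1162149373.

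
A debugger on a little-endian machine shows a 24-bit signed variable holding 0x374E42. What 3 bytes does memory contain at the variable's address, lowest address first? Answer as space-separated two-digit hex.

42 4E 37

Split into bytes (most-significant first): 37 4E 42.
Little-endian stores the least-significant byte at the lowest address.
So at ascending addresses the bytes are 42 4E 37.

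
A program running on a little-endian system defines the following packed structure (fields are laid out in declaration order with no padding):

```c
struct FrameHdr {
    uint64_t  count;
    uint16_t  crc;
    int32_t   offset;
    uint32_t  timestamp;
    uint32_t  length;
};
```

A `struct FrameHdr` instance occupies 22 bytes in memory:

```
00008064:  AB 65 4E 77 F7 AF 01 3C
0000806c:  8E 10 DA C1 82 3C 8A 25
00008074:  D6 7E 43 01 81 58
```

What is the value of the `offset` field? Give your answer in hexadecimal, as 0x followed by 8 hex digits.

0x3C82C1DA

`offset` follows `count` (8 B), `crc` (2 B), so it starts at offset 8 + 2 = 10 and occupies 4 bytes.
Bytes at offsets 10..13: DA C1 82 3C.
In little-endian order the low byte comes first in memory.
Reassemble most-significant byte first: 3C 82 C1 DA → 0x3C82C1DA.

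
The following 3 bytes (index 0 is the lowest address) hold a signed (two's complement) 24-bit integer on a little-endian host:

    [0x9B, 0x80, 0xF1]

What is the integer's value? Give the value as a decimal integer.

-950117

Little-endian stores the least-significant byte at the lowest address.
Reassemble most-significant byte first: F1 80 9B → 0xF1809B.
Top bit is set, so as a signed 24-bit value this is 0xF1809B − 2^24 = -950117.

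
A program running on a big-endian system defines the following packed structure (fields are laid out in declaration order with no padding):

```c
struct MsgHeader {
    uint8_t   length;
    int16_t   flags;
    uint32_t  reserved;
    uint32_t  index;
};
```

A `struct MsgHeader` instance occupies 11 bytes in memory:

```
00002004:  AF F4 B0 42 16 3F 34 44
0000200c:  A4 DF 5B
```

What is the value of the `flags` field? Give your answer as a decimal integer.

-2896

`flags` follows `length` (1 byte), so it starts at byte offset 1 and occupies 2 bytes.
Bytes at offsets 1..2: F4 B0.
Big-endian: lowest address holds the most-significant byte.
The bytes are already most-significant first: 0xF4B0.
Top bit is set, so as a signed 16-bit value this is 0xF4B0 − 2^16 = -2896.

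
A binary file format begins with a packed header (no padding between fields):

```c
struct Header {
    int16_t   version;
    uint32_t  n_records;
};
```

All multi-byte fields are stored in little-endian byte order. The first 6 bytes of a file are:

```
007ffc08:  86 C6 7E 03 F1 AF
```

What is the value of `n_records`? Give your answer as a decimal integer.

2951807870

`n_records` follows `version` (2 bytes), so it starts at byte offset 2 and occupies 4 bytes.
Bytes at offsets 2..5: 7E 03 F1 AF.
In little-endian order the low byte comes first in memory.
Reassemble most-significant byte first: AF F1 03 7E → 0xAFF1037E.
0xAFF1037E = 2951807870.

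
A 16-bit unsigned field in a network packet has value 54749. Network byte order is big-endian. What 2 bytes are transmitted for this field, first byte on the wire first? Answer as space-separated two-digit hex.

54749 in hexadecimal, padded to 16 bits, is 0xD5DD.
Split into bytes (most-significant first): D5 DD.
In big-endian order the high byte comes first in memory.
So the memory order matches the most-significant-first order: D5 DD.

D5 DD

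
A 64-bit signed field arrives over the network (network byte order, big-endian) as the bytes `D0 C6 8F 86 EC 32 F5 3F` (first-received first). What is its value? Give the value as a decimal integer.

-3402874658780678849

Big-endian: lowest address holds the most-significant byte.
The bytes are already most-significant first: 0xD0C68F86EC32F53F.
Top bit is set, so as a signed 64-bit value this is 0xD0C68F86EC32F53F − 2^64 = -3402874658780678849.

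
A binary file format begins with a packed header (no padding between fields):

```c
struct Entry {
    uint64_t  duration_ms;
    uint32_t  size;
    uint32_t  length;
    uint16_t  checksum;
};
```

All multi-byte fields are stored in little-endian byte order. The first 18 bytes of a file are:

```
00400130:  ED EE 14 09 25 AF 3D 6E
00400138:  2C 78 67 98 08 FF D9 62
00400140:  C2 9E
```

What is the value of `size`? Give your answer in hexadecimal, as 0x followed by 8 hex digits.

`size` follows `duration_ms` (8 bytes), so it starts at byte offset 8 and occupies 4 bytes.
Bytes at offsets 8..11: 2C 78 67 98.
Little-endian stores the least-significant byte at the lowest address.
Reassemble most-significant byte first: 98 67 78 2C → 0x9867782C.

0x9867782C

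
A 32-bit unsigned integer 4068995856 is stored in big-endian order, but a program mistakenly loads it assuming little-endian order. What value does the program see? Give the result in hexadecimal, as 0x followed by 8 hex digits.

4068995856 in 32-bit hexadecimal is 0xF287F310.
Stored big-endian, the bytes at ascending addresses are F2 87 F3 10.
Read back as little-endian, the first byte is least significant, giving 0x10F387F2.

0x10F387F2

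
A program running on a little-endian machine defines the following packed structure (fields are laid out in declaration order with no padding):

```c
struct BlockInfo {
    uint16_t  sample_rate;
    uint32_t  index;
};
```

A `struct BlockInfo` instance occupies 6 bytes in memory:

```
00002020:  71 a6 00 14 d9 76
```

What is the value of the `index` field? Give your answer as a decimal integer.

`index` follows `sample_rate` (2 bytes), so it starts at byte offset 2 and occupies 4 bytes.
Bytes at offsets 2..5: 00 14 D9 76.
Little-endian stores the least-significant byte at the lowest address.
Reassemble most-significant byte first: 76 D9 14 00 → 0x76D91400.
0x76D91400 = 1993937920.

1993937920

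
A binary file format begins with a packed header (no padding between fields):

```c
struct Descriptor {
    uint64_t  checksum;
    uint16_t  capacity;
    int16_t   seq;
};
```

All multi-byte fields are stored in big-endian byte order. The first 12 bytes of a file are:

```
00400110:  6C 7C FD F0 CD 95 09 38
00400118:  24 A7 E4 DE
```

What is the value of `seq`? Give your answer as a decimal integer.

-6946

`seq` follows `checksum` (8 B), `capacity` (2 B), so it starts at offset 8 + 2 = 10 and occupies 2 bytes.
Bytes at offsets 10..11: E4 DE.
In big-endian order the high byte comes first in memory.
The bytes are already most-significant first: 0xE4DE.
Top bit is set, so as a signed 16-bit value this is 0xE4DE − 2^16 = -6946.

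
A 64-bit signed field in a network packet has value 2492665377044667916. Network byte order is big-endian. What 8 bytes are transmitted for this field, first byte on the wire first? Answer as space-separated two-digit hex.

22 97 B9 F4 26 A9 9E 0C

2492665377044667916 in hexadecimal, padded to 64 bits, is 0x2297B9F426A99E0C.
Split into bytes (most-significant first): 22 97 B9 F4 26 A9 9E 0C.
Big-endian: lowest address holds the most-significant byte.
So the memory order matches the most-significant-first order: 22 97 B9 F4 26 A9 9E 0C.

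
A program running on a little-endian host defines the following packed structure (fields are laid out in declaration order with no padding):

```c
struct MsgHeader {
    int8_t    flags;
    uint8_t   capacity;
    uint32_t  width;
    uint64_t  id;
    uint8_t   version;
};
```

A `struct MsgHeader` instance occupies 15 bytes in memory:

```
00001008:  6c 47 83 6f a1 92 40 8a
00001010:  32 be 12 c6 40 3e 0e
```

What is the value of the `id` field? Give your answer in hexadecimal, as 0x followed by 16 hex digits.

0x3E40C612BE328A40

`id` follows `flags` (1 B), `capacity` (1 B), `width` (4 B), so it starts at offset 1 + 1 + 4 = 6 and occupies 8 bytes.
Bytes at offsets 6..13: 40 8A 32 BE 12 C6 40 3E.
Little-endian stores the least-significant byte at the lowest address.
Reassemble most-significant byte first: 3E 40 C6 12 BE 32 8A 40 → 0x3E40C612BE328A40.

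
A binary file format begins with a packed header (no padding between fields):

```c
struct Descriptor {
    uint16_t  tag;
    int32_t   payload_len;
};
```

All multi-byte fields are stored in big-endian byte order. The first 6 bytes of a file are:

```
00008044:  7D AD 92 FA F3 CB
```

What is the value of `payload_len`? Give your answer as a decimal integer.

-1829047349

`payload_len` follows `tag` (2 bytes), so it starts at byte offset 2 and occupies 4 bytes.
Bytes at offsets 2..5: 92 FA F3 CB.
Big-endian: lowest address holds the most-significant byte.
The bytes are already most-significant first: 0x92FAF3CB.
Top bit is set, so as a signed 32-bit value this is 0x92FAF3CB − 2^32 = -1829047349.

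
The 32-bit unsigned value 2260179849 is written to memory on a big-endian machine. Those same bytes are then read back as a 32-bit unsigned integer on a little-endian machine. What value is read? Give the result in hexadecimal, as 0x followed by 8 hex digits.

0x899BB786

2260179849 in 32-bit hexadecimal is 0x86B79B89.
Stored big-endian, the bytes at ascending addresses are 86 B7 9B 89.
Read back as little-endian, the first byte is least significant, giving 0x899BB786.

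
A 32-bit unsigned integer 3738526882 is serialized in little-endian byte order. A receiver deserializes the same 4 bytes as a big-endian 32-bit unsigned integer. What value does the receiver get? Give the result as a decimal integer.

3738526882 in 32-bit hexadecimal is 0xDED564A2.
Stored little-endian, the bytes at ascending addresses are A2 64 D5 DE.
Read back as big-endian, the last byte is least significant, giving 0xA264D5DE.
0xA264D5DE = 2724517342.

2724517342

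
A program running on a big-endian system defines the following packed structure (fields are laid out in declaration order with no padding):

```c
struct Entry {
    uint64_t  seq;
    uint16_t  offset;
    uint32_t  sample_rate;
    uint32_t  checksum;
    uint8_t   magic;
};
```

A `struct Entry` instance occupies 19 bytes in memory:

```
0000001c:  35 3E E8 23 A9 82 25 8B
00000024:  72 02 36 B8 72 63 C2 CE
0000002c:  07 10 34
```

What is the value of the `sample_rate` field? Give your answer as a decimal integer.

`sample_rate` follows `seq` (8 B), `offset` (2 B), so it starts at offset 8 + 2 = 10 and occupies 4 bytes.
Bytes at offsets 10..13: 36 B8 72 63.
Big-endian stores the most-significant byte at the lowest address.
The bytes are already most-significant first: 0x36B87263.
0x36B87263 = 918057571.

918057571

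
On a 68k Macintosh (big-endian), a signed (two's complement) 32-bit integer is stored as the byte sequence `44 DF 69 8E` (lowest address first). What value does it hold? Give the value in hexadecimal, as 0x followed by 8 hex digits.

0x44DF698E

Big-endian: lowest address holds the most-significant byte.
The bytes are already most-significant first: 0x44DF698E.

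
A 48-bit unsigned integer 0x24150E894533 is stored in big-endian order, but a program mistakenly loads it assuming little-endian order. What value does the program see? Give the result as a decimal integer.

Stored big-endian, the bytes at ascending addresses are 24 15 0E 89 45 33.
Read back as little-endian, the first byte is least significant, giving 0x3345890E1524.
0x3345890E1524 = 56373745161508.

56373745161508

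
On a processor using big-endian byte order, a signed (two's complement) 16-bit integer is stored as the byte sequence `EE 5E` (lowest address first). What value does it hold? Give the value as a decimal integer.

-4514

Big-endian stores the most-significant byte at the lowest address.
The bytes are already most-significant first: 0xEE5E.
Top bit is set, so as a signed 16-bit value this is 0xEE5E − 2^16 = -4514.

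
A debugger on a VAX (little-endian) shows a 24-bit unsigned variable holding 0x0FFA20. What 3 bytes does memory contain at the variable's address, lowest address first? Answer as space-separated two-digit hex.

Split into bytes (most-significant first): 0F FA 20.
In little-endian order the low byte comes first in memory.
So at ascending addresses the bytes are 20 FA 0F.

20 FA 0F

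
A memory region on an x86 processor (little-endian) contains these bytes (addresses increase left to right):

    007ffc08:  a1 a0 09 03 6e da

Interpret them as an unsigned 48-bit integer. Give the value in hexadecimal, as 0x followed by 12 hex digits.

0xDA6E0309A0A1

In little-endian order the low byte comes first in memory.
Reassemble most-significant byte first: DA 6E 03 09 A0 A1 → 0xDA6E0309A0A1.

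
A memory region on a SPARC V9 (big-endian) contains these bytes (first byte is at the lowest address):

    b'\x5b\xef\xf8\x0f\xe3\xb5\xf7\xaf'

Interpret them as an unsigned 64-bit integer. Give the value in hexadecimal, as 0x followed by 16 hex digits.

0x5BEFF80FE3B5F7AF

Big-endian stores the most-significant byte at the lowest address.
The bytes are already most-significant first: 0x5BEFF80FE3B5F7AF.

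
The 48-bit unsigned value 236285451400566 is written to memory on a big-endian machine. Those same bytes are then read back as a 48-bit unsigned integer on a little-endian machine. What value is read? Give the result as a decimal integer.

130246586066646

236285451400566 in 48-bit hexadecimal is 0xD6E67E657576.
Stored big-endian, the bytes at ascending addresses are D6 E6 7E 65 75 76.
Read back as little-endian, the first byte is least significant, giving 0x7675657EE6D6.
0x7675657EE6D6 = 130246586066646.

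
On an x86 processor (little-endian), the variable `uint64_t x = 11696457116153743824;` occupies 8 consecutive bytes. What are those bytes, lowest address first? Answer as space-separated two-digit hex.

D0 09 EF D2 C6 29 52 A2

11696457116153743824 in hexadecimal, padded to 64 bits, is 0xA25229C6D2EF09D0.
Split into bytes (most-significant first): A2 52 29 C6 D2 EF 09 D0.
Little-endian: lowest address holds the least-significant byte.
So at ascending addresses the bytes are D0 09 EF D2 C6 29 52 A2.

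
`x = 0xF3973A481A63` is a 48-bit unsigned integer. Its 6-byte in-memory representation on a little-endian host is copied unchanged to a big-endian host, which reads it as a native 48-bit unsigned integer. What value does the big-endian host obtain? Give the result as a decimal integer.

108964532099059

Stored little-endian, the bytes at ascending addresses are 63 1A 48 3A 97 F3.
Read back as big-endian, the last byte is least significant, giving 0x631A483A97F3.
0x631A483A97F3 = 108964532099059.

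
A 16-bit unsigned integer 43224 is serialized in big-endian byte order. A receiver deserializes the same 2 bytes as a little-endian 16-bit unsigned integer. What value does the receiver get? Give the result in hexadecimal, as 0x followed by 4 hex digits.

0xD8A8

43224 in 16-bit hexadecimal is 0xA8D8.
Stored big-endian, the bytes at ascending addresses are A8 D8.
Read back as little-endian, the first byte is least significant, giving 0xD8A8.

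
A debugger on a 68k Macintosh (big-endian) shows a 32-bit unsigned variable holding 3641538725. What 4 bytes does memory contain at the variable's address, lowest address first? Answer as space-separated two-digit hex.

D9 0D 78 A5

3641538725 in hexadecimal, padded to 32 bits, is 0xD90D78A5.
Split into bytes (most-significant first): D9 0D 78 A5.
In big-endian order the high byte comes first in memory.
So the memory order matches the most-significant-first order: D9 0D 78 A5.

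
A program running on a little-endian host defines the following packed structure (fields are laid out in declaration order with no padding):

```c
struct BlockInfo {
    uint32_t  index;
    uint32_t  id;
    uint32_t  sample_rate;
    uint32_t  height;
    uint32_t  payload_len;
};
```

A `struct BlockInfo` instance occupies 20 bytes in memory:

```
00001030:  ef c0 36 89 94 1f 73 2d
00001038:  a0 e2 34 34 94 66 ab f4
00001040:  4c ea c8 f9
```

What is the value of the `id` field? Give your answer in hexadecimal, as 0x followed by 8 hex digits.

`id` follows `index` (4 bytes), so it starts at byte offset 4 and occupies 4 bytes.
Bytes at offsets 4..7: 94 1F 73 2D.
In little-endian order the low byte comes first in memory.
Reassemble most-significant byte first: 2D 73 1F 94 → 0x2D731F94.

0x2D731F94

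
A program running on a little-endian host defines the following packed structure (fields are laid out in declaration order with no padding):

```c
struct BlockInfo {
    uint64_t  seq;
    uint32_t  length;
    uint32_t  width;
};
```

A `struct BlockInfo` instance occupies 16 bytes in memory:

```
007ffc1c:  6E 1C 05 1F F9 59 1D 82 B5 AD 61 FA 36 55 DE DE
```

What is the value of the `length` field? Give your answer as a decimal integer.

4200705461

`length` follows `seq` (8 bytes), so it starts at byte offset 8 and occupies 4 bytes.
Bytes at offsets 8..11: B5 AD 61 FA.
Little-endian: lowest address holds the least-significant byte.
Reassemble most-significant byte first: FA 61 AD B5 → 0xFA61ADB5.
0xFA61ADB5 = 4200705461.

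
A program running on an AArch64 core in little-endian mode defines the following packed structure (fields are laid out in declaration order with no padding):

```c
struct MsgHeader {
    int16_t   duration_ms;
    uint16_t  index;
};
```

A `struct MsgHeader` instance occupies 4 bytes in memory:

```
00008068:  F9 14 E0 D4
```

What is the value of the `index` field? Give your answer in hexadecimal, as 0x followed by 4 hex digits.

0xD4E0

`index` follows `duration_ms` (2 bytes), so it starts at byte offset 2 and occupies 2 bytes.
Bytes at offsets 2..3: E0 D4.
Little-endian: lowest address holds the least-significant byte.
Reassemble most-significant byte first: D4 E0 → 0xD4E0.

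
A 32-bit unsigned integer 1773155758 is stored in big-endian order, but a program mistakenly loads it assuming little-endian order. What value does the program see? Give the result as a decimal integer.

1773155758 in 32-bit hexadecimal is 0x69B035AE.
Stored big-endian, the bytes at ascending addresses are 69 B0 35 AE.
Read back as little-endian, the first byte is least significant, giving 0xAE35B069.
0xAE35B069 = 2922754153.

2922754153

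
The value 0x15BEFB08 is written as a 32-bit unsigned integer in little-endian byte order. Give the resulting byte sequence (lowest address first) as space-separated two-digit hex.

Split into bytes (most-significant first): 15 BE FB 08.
Little-endian stores the least-significant byte at the lowest address.
So at ascending addresses the bytes are 08 FB BE 15.

08 FB BE 15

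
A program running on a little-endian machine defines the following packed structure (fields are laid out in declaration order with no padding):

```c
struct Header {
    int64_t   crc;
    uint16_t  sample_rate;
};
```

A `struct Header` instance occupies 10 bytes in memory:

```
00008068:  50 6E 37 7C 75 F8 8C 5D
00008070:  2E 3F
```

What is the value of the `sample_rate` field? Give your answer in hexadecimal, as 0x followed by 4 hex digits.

`sample_rate` follows `crc` (8 bytes), so it starts at byte offset 8 and occupies 2 bytes.
Bytes at offsets 8..9: 2E 3F.
Little-endian stores the least-significant byte at the lowest address.
Reassemble most-significant byte first: 3F 2E → 0x3F2E.

0x3F2E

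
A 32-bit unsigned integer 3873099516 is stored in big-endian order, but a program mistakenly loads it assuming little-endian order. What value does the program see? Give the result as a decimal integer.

3873099516 in 32-bit hexadecimal is 0xE6DACEFC.
Stored big-endian, the bytes at ascending addresses are E6 DA CE FC.
Read back as little-endian, the first byte is least significant, giving 0xFCCEDAE6.
0xFCCEDAE6 = 4241414886.

4241414886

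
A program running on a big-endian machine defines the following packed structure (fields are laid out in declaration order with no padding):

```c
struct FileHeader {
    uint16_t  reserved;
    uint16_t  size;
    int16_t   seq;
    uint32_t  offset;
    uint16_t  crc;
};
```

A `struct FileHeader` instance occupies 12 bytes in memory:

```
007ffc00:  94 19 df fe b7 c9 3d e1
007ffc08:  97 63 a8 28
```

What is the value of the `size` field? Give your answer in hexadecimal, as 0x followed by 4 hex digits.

`size` follows `reserved` (2 bytes), so it starts at byte offset 2 and occupies 2 bytes.
Bytes at offsets 2..3: DF FE.
Big-endian stores the most-significant byte at the lowest address.
The bytes are already most-significant first: 0xDFFE.

0xDFFE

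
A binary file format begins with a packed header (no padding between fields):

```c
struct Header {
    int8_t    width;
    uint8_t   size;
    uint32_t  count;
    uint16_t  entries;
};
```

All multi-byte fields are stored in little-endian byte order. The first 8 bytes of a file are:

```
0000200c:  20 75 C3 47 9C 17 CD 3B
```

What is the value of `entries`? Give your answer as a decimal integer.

15309

`entries` follows `width` (1 B), `size` (1 B), `count` (4 B), so it starts at offset 1 + 1 + 4 = 6 and occupies 2 bytes.
Bytes at offsets 6..7: CD 3B.
Little-endian: lowest address holds the least-significant byte.
Reassemble most-significant byte first: 3B CD → 0x3BCD.
0x3BCD = 15309.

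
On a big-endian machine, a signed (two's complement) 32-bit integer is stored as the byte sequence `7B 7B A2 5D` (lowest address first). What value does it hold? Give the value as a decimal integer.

2071700061

Big-endian: lowest address holds the most-significant byte.
The bytes are already most-significant first: 0x7B7BA25D.
0x7B7BA25D = 2071700061.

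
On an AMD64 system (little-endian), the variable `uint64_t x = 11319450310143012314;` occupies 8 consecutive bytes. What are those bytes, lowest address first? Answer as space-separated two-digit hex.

11319450310143012314 in hexadecimal, padded to 64 bits, is 0x9D16C41584C26DDA.
Split into bytes (most-significant first): 9D 16 C4 15 84 C2 6D DA.
Little-endian stores the least-significant byte at the lowest address.
So at ascending addresses the bytes are DA 6D C2 84 15 C4 16 9D.

DA 6D C2 84 15 C4 16 9D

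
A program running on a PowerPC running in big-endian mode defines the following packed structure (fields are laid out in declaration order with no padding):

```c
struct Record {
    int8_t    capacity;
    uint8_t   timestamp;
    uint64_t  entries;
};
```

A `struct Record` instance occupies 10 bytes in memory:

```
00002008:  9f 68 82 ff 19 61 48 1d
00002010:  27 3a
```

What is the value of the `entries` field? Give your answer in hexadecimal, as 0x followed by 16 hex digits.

`entries` follows `capacity` (1 B), `timestamp` (1 B), so it starts at offset 1 + 1 = 2 and occupies 8 bytes.
Bytes at offsets 2..9: 82 FF 19 61 48 1D 27 3A.
In big-endian order the high byte comes first in memory.
The bytes are already most-significant first: 0x82FF1961481D273A.

0x82FF1961481D273A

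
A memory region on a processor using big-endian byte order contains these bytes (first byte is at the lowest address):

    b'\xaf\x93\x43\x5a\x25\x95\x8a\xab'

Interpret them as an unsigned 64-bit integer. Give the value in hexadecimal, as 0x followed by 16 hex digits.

0xAF93435A25958AAB

In big-endian order the high byte comes first in memory.
The bytes are already most-significant first: 0xAF93435A25958AAB.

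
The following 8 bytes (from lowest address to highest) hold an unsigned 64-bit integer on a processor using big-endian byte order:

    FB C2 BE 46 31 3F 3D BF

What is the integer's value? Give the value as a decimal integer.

Big-endian: lowest address holds the most-significant byte.
The bytes are already most-significant first: 0xFBC2BE46313F3DBF.
0xFBC2BE46313F3DBF = 18141271457684995519.

18141271457684995519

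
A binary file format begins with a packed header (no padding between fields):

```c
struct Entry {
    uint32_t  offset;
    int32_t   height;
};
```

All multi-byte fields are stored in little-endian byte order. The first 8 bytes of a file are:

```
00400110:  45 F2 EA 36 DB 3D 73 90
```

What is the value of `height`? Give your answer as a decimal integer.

-1871495717

`height` follows `offset` (4 bytes), so it starts at byte offset 4 and occupies 4 bytes.
Bytes at offsets 4..7: DB 3D 73 90.
In little-endian order the low byte comes first in memory.
Reassemble most-significant byte first: 90 73 3D DB → 0x90733DDB.
Top bit is set, so as a signed 32-bit value this is 0x90733DDB − 2^32 = -1871495717.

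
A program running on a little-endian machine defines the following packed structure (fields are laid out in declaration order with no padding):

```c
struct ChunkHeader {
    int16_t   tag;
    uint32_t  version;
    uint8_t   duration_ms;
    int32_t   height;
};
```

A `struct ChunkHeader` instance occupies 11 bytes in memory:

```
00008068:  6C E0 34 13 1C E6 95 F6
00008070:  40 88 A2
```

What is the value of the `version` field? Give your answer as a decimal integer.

`version` follows `tag` (2 bytes), so it starts at byte offset 2 and occupies 4 bytes.
Bytes at offsets 2..5: 34 13 1C E6.
Little-endian stores the least-significant byte at the lowest address.
Reassemble most-significant byte first: E6 1C 13 34 → 0xE61C1334.
0xE61C1334 = 3860599604.

3860599604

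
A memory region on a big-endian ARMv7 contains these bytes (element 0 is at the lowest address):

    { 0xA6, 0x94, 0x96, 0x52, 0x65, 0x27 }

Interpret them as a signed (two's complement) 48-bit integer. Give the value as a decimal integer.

In big-endian order the high byte comes first in memory.
The bytes are already most-significant first: 0xA69496526527.
Top bit is set, so as a signed 48-bit value this is 0xA69496526527 − 2^48 = -98317869357785.

-98317869357785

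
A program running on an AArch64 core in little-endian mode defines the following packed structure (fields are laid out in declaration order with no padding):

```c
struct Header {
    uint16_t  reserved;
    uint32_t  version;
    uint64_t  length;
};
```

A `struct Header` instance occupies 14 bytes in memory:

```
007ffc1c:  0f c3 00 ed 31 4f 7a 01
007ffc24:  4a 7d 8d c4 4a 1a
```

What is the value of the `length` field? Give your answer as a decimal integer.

`length` follows `reserved` (2 B), `version` (4 B), so it starts at offset 2 + 4 = 6 and occupies 8 bytes.
Bytes at offsets 6..13: 7A 01 4A 7D 8D C4 4A 1A.
In little-endian order the low byte comes first in memory.
Reassemble most-significant byte first: 1A 4A C4 8D 7D 4A 01 7A → 0x1A4AC48D7D4A017A.
0x1A4AC48D7D4A017A = 1894542705234149754.

1894542705234149754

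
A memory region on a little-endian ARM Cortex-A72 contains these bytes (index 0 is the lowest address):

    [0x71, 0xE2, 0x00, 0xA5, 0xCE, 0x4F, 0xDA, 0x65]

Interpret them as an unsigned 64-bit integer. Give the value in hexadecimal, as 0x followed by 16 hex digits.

In little-endian order the low byte comes first in memory.
Reassemble most-significant byte first: 65 DA 4F CE A5 00 E2 71 → 0x65DA4FCEA500E271.

0x65DA4FCEA500E271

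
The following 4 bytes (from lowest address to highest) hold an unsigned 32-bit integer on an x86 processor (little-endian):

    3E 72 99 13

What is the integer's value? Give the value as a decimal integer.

328823358

In little-endian order the low byte comes first in memory.
Reassemble most-significant byte first: 13 99 72 3E → 0x1399723E.
0x1399723E = 328823358.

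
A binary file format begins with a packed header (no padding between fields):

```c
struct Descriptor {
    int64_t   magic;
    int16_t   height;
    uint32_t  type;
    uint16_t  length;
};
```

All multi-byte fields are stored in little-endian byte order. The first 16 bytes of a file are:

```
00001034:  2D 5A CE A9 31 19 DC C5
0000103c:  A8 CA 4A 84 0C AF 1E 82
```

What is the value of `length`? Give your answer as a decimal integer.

33310

`length` follows `magic` (8 B), `height` (2 B), `type` (4 B), so it starts at offset 8 + 2 + 4 = 14 and occupies 2 bytes.
Bytes at offsets 14..15: 1E 82.
Little-endian: lowest address holds the least-significant byte.
Reassemble most-significant byte first: 82 1E → 0x821E.
0x821E = 33310.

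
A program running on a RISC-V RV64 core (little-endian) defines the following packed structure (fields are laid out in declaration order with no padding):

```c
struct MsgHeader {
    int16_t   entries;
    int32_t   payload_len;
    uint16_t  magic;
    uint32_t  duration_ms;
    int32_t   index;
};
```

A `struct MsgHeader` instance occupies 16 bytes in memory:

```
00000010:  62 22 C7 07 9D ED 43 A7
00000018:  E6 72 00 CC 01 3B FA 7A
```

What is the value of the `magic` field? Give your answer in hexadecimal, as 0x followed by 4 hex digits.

0xA743

`magic` follows `entries` (2 B), `payload_len` (4 B), so it starts at offset 2 + 4 = 6 and occupies 2 bytes.
Bytes at offsets 6..7: 43 A7.
In little-endian order the low byte comes first in memory.
Reassemble most-significant byte first: A7 43 → 0xA743.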